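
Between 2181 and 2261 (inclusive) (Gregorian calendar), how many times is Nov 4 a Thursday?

11

Track Nov 4's weekday year by year (advancing +1, or +2 across a Feb 29):
  2181: Sun  2182: Mon (+1)  2183: Tue (+1)  2184: Thu (+2) ✓  2185: Fri (+1)
  2186: Sat (+1)  2187: Sun (+1)  2188: Tue (+2)  2189: Wed (+1)  2190: Thu (+1) ✓
  2191: Fri (+1)  2192: Sun (+2)  2193: Mon (+1)  2194: Tue (+1)  … (53 more years) …
  2248: Sat (+2)  2249: Sun (+1)  2250: Mon (+1)  2251: Tue (+1)  2252: Thu (+2) ✓
  2253: Fri (+1)  2254: Sat (+1)  2255: Sun (+1)  2256: Tue (+2)  2257: Wed (+1)
  2258: Thu (+1) ✓  2259: Fri (+1)  2260: Sun (+2)  2261: Mon (+1)
Thursday years: 2184, 2190, 2202, 2213, 2219, 2224, 2230, 2241, 2247, 2252, 2258 — 11 in total.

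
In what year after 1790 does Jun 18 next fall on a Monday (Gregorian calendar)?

1792

From one year to the next, a fixed date's weekday advances by 1, or by 2 when a Feb 29 lies between the two dates.
1790: June 18 is Friday.
1791: Saturday (+1)
1792: Monday (+2)
Jun 18 falls on a Monday in 1792.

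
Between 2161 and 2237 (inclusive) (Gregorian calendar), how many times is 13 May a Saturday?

Track 13 May's weekday year by year (advancing +1, or +2 across a Feb 29):
  2161: Wed  2162: Thu (+1)  2163: Fri (+1)  2164: Sun (+2)  2165: Mon (+1)
  2166: Tue (+1)  2167: Wed (+1)  2168: Fri (+2)  2169: Sat (+1) ✓  2170: Sun (+1)
  2171: Mon (+1)  2172: Wed (+2)  2173: Thu (+1)  2174: Fri (+1)  … (49 more years) …
  2224: Thu (+2)  2225: Fri (+1)  2226: Sat (+1) ✓  2227: Sun (+1)  2228: Tue (+2)
  2229: Wed (+1)  2230: Thu (+1)  2231: Fri (+1)  2232: Sun (+2)  2233: Mon (+1)
  2234: Tue (+1)  2235: Wed (+1)  2236: Fri (+2)  2237: Sat (+1) ✓
Saturday years: 2169, 2175, 2180, 2186, 2197, 2209, 2215, 2220, 2226, 2237 — 10 in total.

10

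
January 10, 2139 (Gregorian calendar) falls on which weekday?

Saturday

January 1, 2139 is a Thursday.
January 10 is day 10 of the year, i.e. 9 days after Jan 1.
9 mod 7 = 2, so advance 2 weekdays from Thursday: Saturday.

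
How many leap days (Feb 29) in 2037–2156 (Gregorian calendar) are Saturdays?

Leap years in 2037–2156: 29 of them.
Feb 29 weekday advances by 5 (mod 7) from one leap year to the next four years later (or differs when a century non-leap intervenes).
Leap-day weekdays: 2040:Wed 2044:Mon 2048:Sat✓ 2052:Thu 2056:Tue 2060:Sun 2064:Fri 2068:Wed 2072:Mon 2076:Sat✓ 2080:Thu 2084:Tue 2088:Sun …(3 more)… 2108:Wed 2112:Mon 2116:Sat✓ 2120:Thu 2124:Tue 2128:Sun 2132:Fri 2136:Wed 2140:Mon 2144:Sat✓ 2148:Thu 2152:Tue 2156:Sun
Saturday: 2048, 2076, 2116, 2144 → 4.

4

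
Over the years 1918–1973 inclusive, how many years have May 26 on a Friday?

Track May 26's weekday year by year (advancing +1, or +2 across a Feb 29):
  1918: Sun  1919: Mon (+1)  1920: Wed (+2)  1921: Thu (+1)  1922: Fri (+1) ✓
  1923: Sat (+1)  1924: Mon (+2)  1925: Tue (+1)  1926: Wed (+1)  1927: Thu (+1)
  1928: Sat (+2)  1929: Sun (+1)  1930: Mon (+1)  1931: Tue (+1)  … (28 more years) …
  1960: Thu (+2)  1961: Fri (+1) ✓  1962: Sat (+1)  1963: Sun (+1)  1964: Tue (+2)
  1965: Wed (+1)  1966: Thu (+1)  1967: Fri (+1) ✓  1968: Sun (+2)  1969: Mon (+1)
  1970: Tue (+1)  1971: Wed (+1)  1972: Fri (+2) ✓  1973: Sat (+1)
Friday years: 1922, 1933, 1939, 1944, 1950, 1961, 1967, 1972 — 8 in total.

8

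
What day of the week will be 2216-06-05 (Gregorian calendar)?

January 1, 2216 is a Monday.
June 5 is day 157 of the year, i.e. 156 days after Jan 1.
156 mod 7 = 2, so advance 2 weekdays from Monday: Wednesday.

Wednesday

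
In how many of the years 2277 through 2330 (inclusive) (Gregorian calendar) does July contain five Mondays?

July has 31 days; it has five Mondays when Monday falls among the first (month-length − 28) days — i.e. when July 1 is one of Monday/Sunday/Saturday.
July 1 by year: 2277:Sun✓ 2278:Mon✓ 2279:Tue 2280:Thu 2281:Fri 2282:Sat✓ 2283:Sun✓ 2284:Tue 2285:Wed 2286:Thu 2287:Fri 2288:Sun✓ 2289:Mon✓ 2290:Tue 2291:Wed …(24 more)… 2316:Sat✓ 2317:Sun✓ 2318:Mon✓ 2319:Tue 2320:Thu 2321:Fri 2322:Sat✓ 2323:Sun✓ 2324:Tue 2325:Wed 2326:Thu 2327:Fri 2328:Sun✓ 2329:Mon✓ 2330:Tue
Years with five Mondays: 2277, 2278, 2282, 2283, 2288, 2289, 2293, 2294, 2295, 2299, 2300, 2301, 2305, 2306, 2307, 2311, 2312, 2316, 2317, 2318, 2322, 2323, 2328, 2329 → 24.

24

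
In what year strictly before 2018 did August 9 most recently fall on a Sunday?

From one year to the next, a fixed date's weekday advances by 1, or by 2 when a Feb 29 lies between the two dates.
2018: August 9 is Thursday.
2017: Wednesday (−1)
2016: Tuesday (−1)
2015: Sunday (−2)
August 9 falls on a Sunday in 2015.

2015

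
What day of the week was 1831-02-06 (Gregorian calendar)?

January 1, 1831 is a Saturday.
February 6 is day 37 of the year, i.e. 36 days after Jan 1.
36 mod 7 = 1, so advance 1 weekday from Saturday: Sunday.

Sunday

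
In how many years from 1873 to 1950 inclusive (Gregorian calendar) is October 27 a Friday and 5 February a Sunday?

Check each year's weekday for October 27 and 5 February:
  1873: Mon/Wed  1874: Tue/Thu  1875: Wed/Fri  1876: Fri/Sat  1877: Sat/Mon  1878: Sun/Tue  1879: Mon/Wed  1880: Wed/Thu  1881: Thu/Sat  1882: Fri/Sun ✓  1883: Sat/Mon  1884: Mon/Tue  1885: Tue/Thu  1886: Wed/Fri  …(50 more)…  1937: Wed/Fri  1938: Thu/Sat  1939: Fri/Sun ✓  1940: Sun/Mon  1941: Mon/Wed  1942: Tue/Thu  1943: Wed/Fri  1944: Fri/Sat  1945: Sat/Mon  1946: Sun/Tue  1947: Mon/Wed  1948: Wed/Thu  1949: Thu/Sat  1950: Fri/Sun ✓
Both conditions hold in: 1882, 1893, 1899, 1905, 1911, 1922, 1933, 1939, 1950 — 9.

9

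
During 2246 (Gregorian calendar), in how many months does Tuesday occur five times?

A month of length L has five Tuesdays iff its first Tuesday is on day ≤ L−28 (so day 1–3 in a 31-day month, 1–2 in a 30-day month, day 1 in a leap February).
Checking each month of 2246: Jan starts Thu (31d); Feb starts Sun (28d); Mar starts Sun (31d) ✓; Apr starts Wed (30d); May starts Fri (31d); Jun starts Mon (30d) ✓; Jul starts Wed (31d); Aug starts Sat (31d); Sep starts Tue (30d) ✓; Oct starts Thu (31d); Nov starts Sun (30d); Dec starts Tue (31d) ✓.
Five-Tuesday months: March, June, September, December → 4.

4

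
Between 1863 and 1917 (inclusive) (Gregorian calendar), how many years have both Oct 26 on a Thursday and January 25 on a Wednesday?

7

Check each year's weekday for Oct 26 and January 25:
  1863: Mon/Sun  1864: Wed/Mon  1865: Thu/Wed ✓  1866: Fri/Thu  1867: Sat/Fri  1868: Mon/Sat  1869: Tue/Mon  1870: Wed/Tue  1871: Thu/Wed ✓  1872: Sat/Thu  1873: Sun/Sat  1874: Mon/Sun  1875: Tue/Mon  1876: Thu/Tue  …(27 more)…  1904: Wed/Mon  1905: Thu/Wed ✓  1906: Fri/Thu  1907: Sat/Fri  1908: Mon/Sat  1909: Tue/Mon  1910: Wed/Tue  1911: Thu/Wed ✓  1912: Sat/Thu  1913: Sun/Sat  1914: Mon/Sun  1915: Tue/Mon  1916: Thu/Tue  1917: Fri/Thu
Both conditions hold in: 1865, 1871, 1882, 1893, 1899, 1905, 1911 — 7.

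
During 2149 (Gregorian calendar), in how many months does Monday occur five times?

A month of length L has five Mondays iff its first Monday is on day ≤ L−28 (so day 1–3 in a 31-day month, 1–2 in a 30-day month, day 1 in a leap February).
Checking each month of 2149: Jan starts Wed (31d); Feb starts Sat (28d); Mar starts Sat (31d) ✓; Apr starts Tue (30d); May starts Thu (31d); Jun starts Sun (30d) ✓; Jul starts Tue (31d); Aug starts Fri (31d); Sep starts Mon (30d) ✓; Oct starts Wed (31d); Nov starts Sat (30d); Dec starts Mon (31d) ✓.
Five-Monday months: March, June, September, December → 4.

4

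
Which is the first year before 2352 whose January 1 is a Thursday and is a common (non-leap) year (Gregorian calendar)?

2342

Jan 1 advances by 2 weekdays after a leap year and by 1 after a common year.
2352: Jan 1 is Tuesday (leap).
2351: Monday
2350: Sunday
2349: Saturday
2348: Thursday (leap)
2347: Wednesday
2346: Tuesday
2345: Monday
2344: Saturday (leap)
2343: Friday
2342: Thursday
2342 begins on a Thursday and is a common year.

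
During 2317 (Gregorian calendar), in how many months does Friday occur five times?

A month of length L has five Fridays iff its first Friday is on day ≤ L−28 (so day 1–3 in a 31-day month, 1–2 in a 30-day month, day 1 in a leap February).
Checking each month of 2317: Jan starts Mon (31d); Feb starts Thu (28d); Mar starts Thu (31d) ✓; Apr starts Sun (30d); May starts Tue (31d); Jun starts Fri (30d) ✓; Jul starts Sun (31d); Aug starts Wed (31d) ✓; Sep starts Sat (30d); Oct starts Mon (31d); Nov starts Thu (30d) ✓; Dec starts Sat (31d).
Five-Friday months: March, June, August, November → 4.

4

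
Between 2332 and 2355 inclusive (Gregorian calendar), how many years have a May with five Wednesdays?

10

May has 31 days; it has five Wednesdays when Wednesday falls among the first (month-length − 28) days — i.e. when May 1 is one of Wednesday/Tuesday/Monday.
May 1 by year: 2332:Sun 2333:Mon✓ 2334:Tue✓ 2335:Wed✓ 2336:Fri 2337:Sat 2338:Sun 2339:Mon✓ 2340:Wed✓ 2341:Thu 2342:Fri 2343:Sat 2344:Mon✓ 2345:Tue✓ 2346:Wed✓ 2347:Thu 2348:Sat 2349:Sun 2350:Mon✓ 2351:Tue✓ 2352:Thu 2353:Fri 2354:Sat 2355:Sun
Years with five Wednesdays: 2333, 2334, 2335, 2339, 2340, 2344, 2345, 2346, 2350, 2351 → 10.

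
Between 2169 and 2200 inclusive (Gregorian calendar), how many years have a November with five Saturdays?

10

November has 30 days; it has five Saturdays when Saturday falls among the first (month-length − 28) days — i.e. when November 1 is one of Saturday/Friday.
November 1 by year: 2169:Wed 2170:Thu 2171:Fri✓ 2172:Sun 2173:Mon 2174:Tue 2175:Wed 2176:Fri✓ 2177:Sat✓ 2178:Sun 2179:Mon 2180:Wed 2181:Thu 2182:Fri✓ 2183:Sat✓ 2184:Mon 2185:Tue 2186:Wed 2187:Thu 2188:Sat✓ 2189:Sun 2190:Mon 2191:Tue 2192:Thu 2193:Fri✓ 2194:Sat✓ 2195:Sun 2196:Tue 2197:Wed 2198:Thu 2199:Fri✓ 2200:Sat✓
Years with five Saturdays: 2171, 2176, 2177, 2182, 2183, 2188, 2193, 2194, 2199, 2200 → 10.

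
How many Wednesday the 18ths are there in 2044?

1

Check the 18th of each month of 2044: Jan 18: Mon, Feb 18: Thu, Mar 18: Fri, Apr 18: Mon, May 18: Wed, Jun 18: Sat, Jul 18: Mon, Aug 18: Thu, Sep 18: Sun, Oct 18: Tue, Nov 18: Fri, Dec 18: Sun.
Wednesday occurs in May — 1 month.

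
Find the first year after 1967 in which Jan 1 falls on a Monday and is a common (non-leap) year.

Jan 1 advances by 2 weekdays after a leap year and by 1 after a common year.
1967: Jan 1 is Sunday.
1968: Monday (leap)
1969: Wednesday
1970: Thursday
1971: Friday
1972: Saturday (leap)
1973: Monday
1973 begins on a Monday and is a common year.

1973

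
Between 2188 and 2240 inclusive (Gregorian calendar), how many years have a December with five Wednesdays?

December has 31 days; it has five Wednesdays when Wednesday falls among the first (month-length − 28) days — i.e. when December 1 is one of Wednesday/Tuesday/Monday.
December 1 by year: 2188:Mon✓ 2189:Tue✓ 2190:Wed✓ 2191:Thu 2192:Sat 2193:Sun 2194:Mon✓ 2195:Tue✓ 2196:Thu 2197:Fri 2198:Sat 2199:Sun 2200:Mon✓ 2201:Tue✓ 2202:Wed✓ …(23 more)… 2226:Fri 2227:Sat 2228:Mon✓ 2229:Tue✓ 2230:Wed✓ 2231:Thu 2232:Sat 2233:Sun 2234:Mon✓ 2235:Tue✓ 2236:Thu 2237:Fri 2238:Sat 2239:Sun 2240:Tue✓
Years with five Wednesdays: 2188, 2189, 2190, 2194, 2195, 2200, 2201, 2202, 2206, 2207, 2212, 2213, 2217, 2218, 2219, 2223, 2224, 2228, 2229, 2230, 2234, 2235, 2240 → 23.

23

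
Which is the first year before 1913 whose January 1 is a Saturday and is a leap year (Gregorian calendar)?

1876

Jan 1 advances by 2 weekdays after a leap year and by 1 after a common year.
1913: Jan 1 is Wednesday.
1912: Monday (leap)
1911: Sunday
1910: Saturday
1909: Friday
1908: Wednesday (leap)
1907: Tuesday
1906: Monday
1905: Sunday
1904: Friday (leap)
1903: Thursday
1902: Wednesday
1901: Tuesday
1900: Monday
1899: Sunday
1898: Saturday
1897: Friday
1896: Wednesday (leap)
1895: Tuesday
1894: Monday
1893: Sunday
1892: Friday (leap)
1891: Thursday
1890: Wednesday
1889: Tuesday
1888: Sunday (leap)
1887: Saturday
1886: Friday
1885: Thursday
1884: Tuesday (leap)
1883: Monday
1882: Sunday
1881: Saturday
1880: Thursday (leap)
1879: Wednesday
1878: Tuesday
1877: Monday
1876: Saturday (leap)
1876 begins on a Saturday and is a leap year.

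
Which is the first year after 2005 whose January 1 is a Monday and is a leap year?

Jan 1 advances by 2 weekdays after a leap year and by 1 after a common year.
2005: Jan 1 is Saturday.
2006: Sunday
2007: Monday
2008: Tuesday (leap)
2009: Thursday
2010: Friday
2011: Saturday
2012: Sunday (leap)
2013: Tuesday
2014: Wednesday
2015: Thursday
2016: Friday (leap)
2017: Sunday
2018: Monday
2019: Tuesday
2020: Wednesday (leap)
2021: Friday
2022: Saturday
2023: Sunday
2024: Monday (leap)
2024 begins on a Monday and is a leap year.

2024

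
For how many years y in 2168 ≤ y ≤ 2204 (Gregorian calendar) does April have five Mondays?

11

April has 30 days; it has five Mondays when Monday falls among the first (month-length − 28) days — i.e. when April 1 is one of Monday/Sunday.
April 1 by year: 2168:Fri 2169:Sat 2170:Sun✓ 2171:Mon✓ 2172:Wed 2173:Thu 2174:Fri 2175:Sat 2176:Mon✓ 2177:Tue 2178:Wed 2179:Thu 2180:Sat 2181:Sun✓ 2182:Mon✓ …(7 more)… 2190:Thu 2191:Fri 2192:Sun✓ 2193:Mon✓ 2194:Tue 2195:Wed 2196:Fri 2197:Sat 2198:Sun✓ 2199:Mon✓ 2200:Tue 2201:Wed 2202:Thu 2203:Fri 2204:Sun✓
Years with five Mondays: 2170, 2171, 2176, 2181, 2182, 2187, 2192, 2193, 2198, 2199, 2204 → 11.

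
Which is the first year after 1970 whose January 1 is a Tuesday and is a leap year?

1980

Jan 1 advances by 2 weekdays after a leap year and by 1 after a common year.
1970: Jan 1 is Thursday.
1971: Friday
1972: Saturday (leap)
1973: Monday
1974: Tuesday
1975: Wednesday
1976: Thursday (leap)
1977: Saturday
1978: Sunday
1979: Monday
1980: Tuesday (leap)
1980 begins on a Tuesday and is a leap year.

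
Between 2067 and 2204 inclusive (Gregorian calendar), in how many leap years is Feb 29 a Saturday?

Leap years in 2067–2204: 33 of them.
Feb 29 weekday advances by 5 (mod 7) from one leap year to the next four years later (or differs when a century non-leap intervenes).
Leap-day weekdays: 2068:Wed 2072:Mon 2076:Sat✓ 2080:Thu 2084:Tue 2088:Sun 2092:Fri 2096:Wed 2104:Fri 2108:Wed 2112:Mon 2116:Sat✓ 2120:Thu …(7 more)… 2152:Tue 2156:Sun 2160:Fri 2164:Wed 2168:Mon 2172:Sat✓ 2176:Thu 2180:Tue 2184:Sun 2188:Fri 2192:Wed 2196:Mon 2204:Wed
Saturday: 2076, 2116, 2144, 2172 → 4.

4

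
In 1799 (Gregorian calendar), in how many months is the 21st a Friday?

1

Check the 21st of each month of 1799: Jan 21: Mon, Feb 21: Thu, Mar 21: Thu, Apr 21: Sun, May 21: Tue, Jun 21: Fri, Jul 21: Sun, Aug 21: Wed, Sep 21: Sat, Oct 21: Mon, Nov 21: Thu, Dec 21: Sat.
Friday occurs in June — 1 month.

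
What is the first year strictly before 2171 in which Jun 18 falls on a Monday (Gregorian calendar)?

From one year to the next, a fixed date's weekday advances by 1, or by 2 when a Feb 29 lies between the two dates.
2171: June 18 is Tuesday.
2170: Monday (−1)
Jun 18 falls on a Monday in 2170.

2170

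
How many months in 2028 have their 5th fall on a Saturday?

2

Check the 5th of each month of 2028: Jan 5: Wed, Feb 5: Sat, Mar 5: Sun, Apr 5: Wed, May 5: Fri, Jun 5: Mon, Jul 5: Wed, Aug 5: Sat, Sep 5: Tue, Oct 5: Thu, Nov 5: Sun, Dec 5: Tue.
Saturday occurs in February, August — 2 months.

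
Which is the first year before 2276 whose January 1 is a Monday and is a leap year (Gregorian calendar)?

2272

Jan 1 advances by 2 weekdays after a leap year and by 1 after a common year.
2276: Jan 1 is Saturday (leap).
2275: Friday
2274: Thursday
2273: Wednesday
2272: Monday (leap)
2272 begins on a Monday and is a leap year.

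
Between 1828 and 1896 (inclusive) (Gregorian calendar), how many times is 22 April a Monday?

Track 22 April's weekday year by year (advancing +1, or +2 across a Feb 29):
  1828: Tue  1829: Wed (+1)  1830: Thu (+1)  1831: Fri (+1)  1832: Sun (+2)
  1833: Mon (+1) ✓  1834: Tue (+1)  1835: Wed (+1)  1836: Fri (+2)  1837: Sat (+1)
  1838: Sun (+1)  1839: Mon (+1) ✓  1840: Wed (+2)  1841: Thu (+1)  … (41 more years) …
  1883: Sun (+1)  1884: Tue (+2)  1885: Wed (+1)  1886: Thu (+1)  1887: Fri (+1)
  1888: Sun (+2)  1889: Mon (+1) ✓  1890: Tue (+1)  1891: Wed (+1)  1892: Fri (+2)
  1893: Sat (+1)  1894: Sun (+1)  1895: Mon (+1) ✓  1896: Wed (+2)
Monday years: 1833, 1839, 1844, 1850, 1861, 1867, 1872, 1878, 1889, 1895 — 10 in total.

10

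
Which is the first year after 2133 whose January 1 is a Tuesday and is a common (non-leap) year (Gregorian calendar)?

2137

Jan 1 advances by 2 weekdays after a leap year and by 1 after a common year.
2133: Jan 1 is Thursday.
2134: Friday
2135: Saturday
2136: Sunday (leap)
2137: Tuesday
2137 begins on a Tuesday and is a common year.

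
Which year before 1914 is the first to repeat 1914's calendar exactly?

Two years share a calendar iff Jan 1 falls on the same weekday and both are leap or both are common. 1914: Jan 1 is Thursday, common year.
1913: Jan 1 Wednesday, common
1912: Jan 1 Monday, leap
1911: Jan 1 Sunday, common
1910: Jan 1 Saturday, common
1909: Jan 1 Friday, common
1908: Jan 1 Wednesday, leap
1907: Jan 1 Tuesday, common
1906: Jan 1 Monday, common
1905: Jan 1 Sunday, common
1904: Jan 1 Friday, leap
1903: Jan 1 Thursday, common
1903 matches on both conditions.

1903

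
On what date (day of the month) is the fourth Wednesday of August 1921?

August 1, 1921 is a Monday, so the first Wednesday is the 3rd.
The fourth Wednesday is 3 + 21 = 24.

24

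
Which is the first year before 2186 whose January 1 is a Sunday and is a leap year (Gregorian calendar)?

2164

Jan 1 advances by 2 weekdays after a leap year and by 1 after a common year.
2186: Jan 1 is Sunday.
2185: Saturday
2184: Thursday (leap)
2183: Wednesday
2182: Tuesday
2181: Monday
2180: Saturday (leap)
2179: Friday
2178: Thursday
2177: Wednesday
2176: Monday (leap)
2175: Sunday
2174: Saturday
2173: Friday
2172: Wednesday (leap)
2171: Tuesday
2170: Monday
2169: Sunday
2168: Friday (leap)
2167: Thursday
2166: Wednesday
2165: Tuesday
2164: Sunday (leap)
2164 begins on a Sunday and is a leap year.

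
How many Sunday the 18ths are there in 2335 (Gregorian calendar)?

1

Check the 18th of each month of 2335: Jan 18: Fri, Feb 18: Mon, Mar 18: Mon, Apr 18: Thu, May 18: Sat, Jun 18: Tue, Jul 18: Thu, Aug 18: Sun, Sep 18: Wed, Oct 18: Fri, Nov 18: Mon, Dec 18: Wed.
Sunday occurs in August — 1 month.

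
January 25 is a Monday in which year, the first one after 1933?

From one year to the next, a fixed date's weekday advances by 1, or by 2 when a Feb 29 lies between the two dates.
1933: January 25 is Wednesday.
1934: Thursday (+1)
1935: Friday (+1)
1936: Saturday (+1)
1937: Monday (+2)
January 25 falls on a Monday in 1937.

1937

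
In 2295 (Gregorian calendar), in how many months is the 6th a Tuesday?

Check the 6th of each month of 2295: Jan 6: Sun, Feb 6: Wed, Mar 6: Wed, Apr 6: Sat, May 6: Mon, Jun 6: Thu, Jul 6: Sat, Aug 6: Tue, Sep 6: Fri, Oct 6: Sun, Nov 6: Wed, Dec 6: Fri.
Tuesday occurs in August — 1 month.

1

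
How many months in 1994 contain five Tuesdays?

4

A month of length L has five Tuesdays iff its first Tuesday is on day ≤ L−28 (so day 1–3 in a 31-day month, 1–2 in a 30-day month, day 1 in a leap February).
Checking each month of 1994: Jan starts Sat (31d); Feb starts Tue (28d); Mar starts Tue (31d) ✓; Apr starts Fri (30d); May starts Sun (31d) ✓; Jun starts Wed (30d); Jul starts Fri (31d); Aug starts Mon (31d) ✓; Sep starts Thu (30d); Oct starts Sat (31d); Nov starts Tue (30d) ✓; Dec starts Thu (31d).
Five-Tuesday months: March, May, August, November → 4.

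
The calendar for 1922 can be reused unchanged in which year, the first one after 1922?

1933

Two years share a calendar iff Jan 1 falls on the same weekday and both are leap or both are common. 1922: Jan 1 is Sunday, common year.
1923: Jan 1 Monday, common
1924: Jan 1 Tuesday, leap
1925: Jan 1 Thursday, common
1926: Jan 1 Friday, common
1927: Jan 1 Saturday, common
1928: Jan 1 Sunday, leap
1929: Jan 1 Tuesday, common
1930: Jan 1 Wednesday, common
1931: Jan 1 Thursday, common
1932: Jan 1 Friday, leap
1933: Jan 1 Sunday, common
1933 matches on both conditions.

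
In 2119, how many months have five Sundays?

5

A month of length L has five Sundays iff its first Sunday is on day ≤ L−28 (so day 1–3 in a 31-day month, 1–2 in a 30-day month, day 1 in a leap February).
Checking each month of 2119: Jan starts Sun (31d) ✓; Feb starts Wed (28d); Mar starts Wed (31d); Apr starts Sat (30d) ✓; May starts Mon (31d); Jun starts Thu (30d); Jul starts Sat (31d) ✓; Aug starts Tue (31d); Sep starts Fri (30d); Oct starts Sun (31d) ✓; Nov starts Wed (30d); Dec starts Fri (31d) ✓.
Five-Sunday months: January, April, July, October, December → 5.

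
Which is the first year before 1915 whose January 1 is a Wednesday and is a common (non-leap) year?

1913

Jan 1 advances by 2 weekdays after a leap year and by 1 after a common year.
1915: Jan 1 is Friday.
1914: Thursday
1913: Wednesday
1913 begins on a Wednesday and is a common year.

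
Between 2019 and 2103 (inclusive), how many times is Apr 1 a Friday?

12

Track Apr 1's weekday year by year (advancing +1, or +2 across a Feb 29):
  2019: Mon  2020: Wed (+2)  2021: Thu (+1)  2022: Fri (+1) ✓  2023: Sat (+1)
  2024: Mon (+2)  2025: Tue (+1)  2026: Wed (+1)  2027: Thu (+1)  2028: Sat (+2)
  2029: Sun (+1)  2030: Mon (+1)  2031: Tue (+1)  2032: Thu (+2)  … (57 more years) …
  2090: Sat (+1)  2091: Sun (+1)  2092: Tue (+2)  2093: Wed (+1)  2094: Thu (+1)
  2095: Fri (+1) ✓  2096: Sun (+2)  2097: Mon (+1)  2098: Tue (+1)  2099: Wed (+1)
  2100: Thu (+1)  2101: Fri (+1) ✓  2102: Sat (+1)  2103: Sun (+1)
Friday years: 2022, 2033, 2039, 2044, 2050, 2061, 2067, 2072, 2078, 2089, 2095, 2101 — 12 in total.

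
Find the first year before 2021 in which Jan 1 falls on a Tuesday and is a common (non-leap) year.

Jan 1 advances by 2 weekdays after a leap year and by 1 after a common year.
2021: Jan 1 is Friday.
2020: Wednesday (leap)
2019: Tuesday
2019 begins on a Tuesday and is a common year.

2019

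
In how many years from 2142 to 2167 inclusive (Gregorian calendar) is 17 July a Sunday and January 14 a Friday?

3

Check each year's weekday for 17 July and January 14:
  2142: Tue/Sun  2143: Wed/Mon  2144: Fri/Tue  2145: Sat/Thu  2146: Sun/Fri ✓  2147: Mon/Sat  2148: Wed/Sun  2149: Thu/Tue  2150: Fri/Wed  2151: Sat/Thu  2152: Mon/Fri  2153: Tue/Sun  2154: Wed/Mon  2155: Thu/Tue  2156: Sat/Wed  2157: Sun/Fri ✓  2158: Mon/Sat  2159: Tue/Sun  2160: Thu/Mon  2161: Fri/Wed  2162: Sat/Thu  2163: Sun/Fri ✓  2164: Tue/Sat  2165: Wed/Mon  2166: Thu/Tue  2167: Fri/Wed
Both conditions hold in: 2146, 2157, 2163 — 3.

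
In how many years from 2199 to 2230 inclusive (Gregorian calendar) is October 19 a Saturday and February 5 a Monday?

1

Check each year's weekday for October 19 and February 5:
  2199: Sat/Tue  2200: Sun/Wed  2201: Mon/Thu  2202: Tue/Fri  2203: Wed/Sat  2204: Fri/Sun  2205: Sat/Tue  2206: Sun/Wed  2207: Mon/Thu  2208: Wed/Fri  2209: Thu/Sun  2210: Fri/Mon  2211: Sat/Tue  2212: Mon/Wed  …(4 more)…  2217: Sun/Wed  2218: Mon/Thu  2219: Tue/Fri  2220: Thu/Sat  2221: Fri/Mon  2222: Sat/Tue  2223: Sun/Wed  2224: Tue/Thu  2225: Wed/Sat  2226: Thu/Sun  2227: Fri/Mon  2228: Sun/Tue  2229: Mon/Thu  2230: Tue/Fri
Both conditions hold in: 2216 — 1.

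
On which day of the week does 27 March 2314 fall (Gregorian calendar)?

Friday

January 1, 2314 is a Thursday.
March 27 is day 86 of the year, i.e. 85 days after Jan 1.
85 mod 7 = 1, so advance 1 weekday from Thursday: Friday.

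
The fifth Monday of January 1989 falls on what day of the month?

30

January 1, 1989 is a Sunday, so the first Monday is the 2nd.
The fifth Monday is 2 + 28 = 30.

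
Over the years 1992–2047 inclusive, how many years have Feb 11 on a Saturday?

Track Feb 11's weekday year by year (advancing +1, or +2 across a Feb 29):
  1992: Tue  1993: Thu (+2)  1994: Fri (+1)  1995: Sat (+1) ✓  1996: Sun (+1)
  1997: Tue (+2)  1998: Wed (+1)  1999: Thu (+1)  2000: Fri (+1)  2001: Sun (+2)
  2002: Mon (+1)  2003: Tue (+1)  2004: Wed (+1)  2005: Fri (+2)  … (28 more years) …
  2034: Sat (+1) ✓  2035: Sun (+1)  2036: Mon (+1)  2037: Wed (+2)  2038: Thu (+1)
  2039: Fri (+1)  2040: Sat (+1) ✓  2041: Mon (+2)  2042: Tue (+1)  2043: Wed (+1)
  2044: Thu (+1)  2045: Sat (+2) ✓  2046: Sun (+1)  2047: Mon (+1)
Saturday years: 1995, 2006, 2012, 2017, 2023, 2034, 2040, 2045 — 8 in total.

8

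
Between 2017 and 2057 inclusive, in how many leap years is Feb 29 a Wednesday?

Leap years in 2017–2057: 10 of them.
Feb 29 weekday advances by 5 (mod 7) from one leap year to the next four years later (or differs when a century non-leap intervenes).
Leap-day weekdays: 2020:Sat 2024:Thu 2028:Tue 2032:Sun 2036:Fri 2040:Wed✓ 2044:Mon 2048:Sat 2052:Thu 2056:Tue
Wednesday: 2040 → 1.

1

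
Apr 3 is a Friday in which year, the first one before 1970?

From one year to the next, a fixed date's weekday advances by 1, or by 2 when a Feb 29 lies between the two dates.
1970: April 3 is Friday.
1969: Thursday (−1)
1968: Wednesday (−1)
1967: Monday (−2)
1966: Sunday (−1)
1965: Saturday (−1)
1964: Friday (−1)
Apr 3 falls on a Friday in 1964.

1964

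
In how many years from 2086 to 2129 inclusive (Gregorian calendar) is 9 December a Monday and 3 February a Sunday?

Check each year's weekday for 9 December and 3 February:
  2086: Mon/Sun ✓  2087: Tue/Mon  2088: Thu/Tue  2089: Fri/Thu  2090: Sat/Fri  2091: Sun/Sat  2092: Tue/Sun  2093: Wed/Tue  2094: Thu/Wed  2095: Fri/Thu  2096: Sun/Fri  2097: Mon/Sun ✓  2098: Tue/Mon  2099: Wed/Tue  …(16 more)…  2116: Wed/Mon  2117: Thu/Wed  2118: Fri/Thu  2119: Sat/Fri  2120: Mon/Sat  2121: Tue/Mon  2122: Wed/Tue  2123: Thu/Wed  2124: Sat/Thu  2125: Sun/Sat  2126: Mon/Sun ✓  2127: Tue/Mon  2128: Thu/Tue  2129: Fri/Thu
Both conditions hold in: 2086, 2097, 2109, 2115, 2126 — 5.

5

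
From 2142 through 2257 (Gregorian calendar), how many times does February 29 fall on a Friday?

4

Leap years in 2142–2257: 28 of them.
Feb 29 weekday advances by 5 (mod 7) from one leap year to the next four years later (or differs when a century non-leap intervenes).
Leap-day weekdays: 2144:Sat 2148:Thu 2152:Tue 2156:Sun 2160:Fri✓ 2164:Wed 2168:Mon 2172:Sat 2176:Thu 2180:Tue 2184:Sun 2188:Fri✓ 2192:Wed 2196:Mon 2204:Wed 2208:Mon 2212:Sat 2216:Thu 2220:Tue 2224:Sun 2228:Fri✓ 2232:Wed 2236:Mon 2240:Sat 2244:Thu 2248:Tue 2252:Sun 2256:Fri✓
Friday: 2160, 2188, 2228, 2256 → 4.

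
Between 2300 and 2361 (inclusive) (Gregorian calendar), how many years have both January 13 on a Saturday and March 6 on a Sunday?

Check each year's weekday for January 13 and March 6:
  2300: Sat/Tue  2301: Sun/Wed  2302: Mon/Thu  2303: Tue/Fri  2304: Wed/Sun  2305: Fri/Mon  2306: Sat/Tue  2307: Sun/Wed  2308: Mon/Fri  2309: Wed/Sat  2310: Thu/Sun  2311: Fri/Mon  2312: Sat/Wed  2313: Mon/Thu  …(34 more)…  2348: Tue/Sat  2349: Thu/Sun  2350: Fri/Mon  2351: Sat/Tue  2352: Sun/Thu  2353: Tue/Fri  2354: Wed/Sat  2355: Thu/Sun  2356: Fri/Tue  2357: Sun/Wed  2358: Mon/Thu  2359: Tue/Fri  2360: Wed/Sun  2361: Fri/Mon
Both conditions hold in: no year — 0.

0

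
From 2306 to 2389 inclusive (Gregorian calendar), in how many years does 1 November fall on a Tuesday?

12

Track 1 November's weekday year by year (advancing +1, or +2 across a Feb 29):
  2306: Thu  2307: Fri (+1)  2308: Sun (+2)  2309: Mon (+1)  2310: Tue (+1) ✓
  2311: Wed (+1)  2312: Fri (+2)  2313: Sat (+1)  2314: Sun (+1)  2315: Mon (+1)
  2316: Wed (+2)  2317: Thu (+1)  2318: Fri (+1)  2319: Sat (+1)  … (56 more years) …
  2376: Mon (+2)  2377: Tue (+1) ✓  2378: Wed (+1)  2379: Thu (+1)  2380: Sat (+2)
  2381: Sun (+1)  2382: Mon (+1)  2383: Tue (+1) ✓  2384: Thu (+2)  2385: Fri (+1)
  2386: Sat (+1)  2387: Sun (+1)  2388: Tue (+2) ✓  2389: Wed (+1)
Tuesday years: 2310, 2321, 2327, 2332, 2338, 2349, 2355, 2360, 2366, 2377, 2383, 2388 — 12 in total.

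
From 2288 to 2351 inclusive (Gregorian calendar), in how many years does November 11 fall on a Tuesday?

8

Track November 11's weekday year by year (advancing +1, or +2 across a Feb 29):
  2288: Sun  2289: Mon (+1)  2290: Tue (+1) ✓  2291: Wed (+1)  2292: Fri (+2)
  2293: Sat (+1)  2294: Sun (+1)  2295: Mon (+1)  2296: Wed (+2)  2297: Thu (+1)
  2298: Fri (+1)  2299: Sat (+1)  2300: Sun (+1)  2301: Mon (+1)  … (36 more years) …
  2338: Fri (+1)  2339: Sat (+1)  2340: Mon (+2)  2341: Tue (+1) ✓  2342: Wed (+1)
  2343: Thu (+1)  2344: Sat (+2)  2345: Sun (+1)  2346: Mon (+1)  2347: Tue (+1) ✓
  2348: Thu (+2)  2349: Fri (+1)  2350: Sat (+1)  2351: Sun (+1)
Tuesday years: 2290, 2302, 2313, 2319, 2324, 2330, 2341, 2347 — 8 in total.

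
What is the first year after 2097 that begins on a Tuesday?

2104

Jan 1 advances by 2 weekdays after a leap year and by 1 after a common year.
2097: Jan 1 is Tuesday.
2098: Wednesday
2099: Thursday
2100: Friday
2101: Saturday
2102: Sunday
2103: Monday
2104: Tuesday (leap)
2104 begins on a Tuesday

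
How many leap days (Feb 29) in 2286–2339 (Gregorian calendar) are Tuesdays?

1

Leap years in 2286–2339: 12 of them.
Feb 29 weekday advances by 5 (mod 7) from one leap year to the next four years later (or differs when a century non-leap intervenes).
Leap-day weekdays: 2288:Wed 2292:Mon 2296:Sat 2304:Mon 2308:Sat 2312:Thu 2316:Tue✓ 2320:Sun 2324:Fri 2328:Wed 2332:Mon 2336:Sat
Tuesday: 2316 → 1.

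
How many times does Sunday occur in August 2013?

4

August 2013 has 31 days and begins on Thursday.
The first Sunday is August 4.
Sundays fall on 4, 11, 18, 25 — that's 4.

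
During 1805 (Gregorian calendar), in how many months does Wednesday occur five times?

4

A month of length L has five Wednesdays iff its first Wednesday is on day ≤ L−28 (so day 1–3 in a 31-day month, 1–2 in a 30-day month, day 1 in a leap February).
Checking each month of 1805: Jan starts Tue (31d) ✓; Feb starts Fri (28d); Mar starts Fri (31d); Apr starts Mon (30d); May starts Wed (31d) ✓; Jun starts Sat (30d); Jul starts Mon (31d) ✓; Aug starts Thu (31d); Sep starts Sun (30d); Oct starts Tue (31d) ✓; Nov starts Fri (30d); Dec starts Sun (31d).
Five-Wednesday months: January, May, July, October → 4.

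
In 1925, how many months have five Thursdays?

5

A month of length L has five Thursdays iff its first Thursday is on day ≤ L−28 (so day 1–3 in a 31-day month, 1–2 in a 30-day month, day 1 in a leap February).
Checking each month of 1925: Jan starts Thu (31d) ✓; Feb starts Sun (28d); Mar starts Sun (31d); Apr starts Wed (30d) ✓; May starts Fri (31d); Jun starts Mon (30d); Jul starts Wed (31d) ✓; Aug starts Sat (31d); Sep starts Tue (30d); Oct starts Thu (31d) ✓; Nov starts Sun (30d); Dec starts Tue (31d) ✓.
Five-Thursday months: January, April, July, October, December → 5.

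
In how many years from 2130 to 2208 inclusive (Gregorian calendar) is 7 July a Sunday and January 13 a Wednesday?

0

Check each year's weekday for 7 July and January 13:
  2130: Fri/Fri  2131: Sat/Sat  2132: Mon/Sun  2133: Tue/Tue  2134: Wed/Wed  2135: Thu/Thu  2136: Sat/Fri  2137: Sun/Sun  2138: Mon/Mon  2139: Tue/Tue  2140: Thu/Wed  2141: Fri/Fri  2142: Sat/Sat  2143: Sun/Sun  …(51 more)…  2195: Tue/Tue  2196: Thu/Wed  2197: Fri/Fri  2198: Sat/Sat  2199: Sun/Sun  2200: Mon/Mon  2201: Tue/Tue  2202: Wed/Wed  2203: Thu/Thu  2204: Sat/Fri  2205: Sun/Sun  2206: Mon/Mon  2207: Tue/Tue  2208: Thu/Wed
Both conditions hold in: no year — 0.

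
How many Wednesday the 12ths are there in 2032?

1

Check the 12th of each month of 2032: Jan 12: Mon, Feb 12: Thu, Mar 12: Fri, Apr 12: Mon, May 12: Wed, Jun 12: Sat, Jul 12: Mon, Aug 12: Thu, Sep 12: Sun, Oct 12: Tue, Nov 12: Fri, Dec 12: Sun.
Wednesday occurs in May — 1 month.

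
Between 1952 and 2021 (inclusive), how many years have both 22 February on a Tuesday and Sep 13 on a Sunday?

Check each year's weekday for 22 February and Sep 13:
  1952: Fri/Sat  1953: Sun/Sun  1954: Mon/Mon  1955: Tue/Tue  1956: Wed/Thu  1957: Fri/Fri  1958: Sat/Sat  1959: Sun/Sun  1960: Mon/Tue  1961: Wed/Wed  1962: Thu/Thu  1963: Fri/Fri  1964: Sat/Sun  1965: Mon/Mon  …(42 more)…  2008: Fri/Sat  2009: Sun/Sun  2010: Mon/Mon  2011: Tue/Tue  2012: Wed/Thu  2013: Fri/Fri  2014: Sat/Sat  2015: Sun/Sun  2016: Mon/Tue  2017: Wed/Wed  2018: Thu/Thu  2019: Fri/Fri  2020: Sat/Sun  2021: Mon/Mon
Both conditions hold in: no year — 0.

0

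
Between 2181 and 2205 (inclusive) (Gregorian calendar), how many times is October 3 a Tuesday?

2

Track October 3's weekday year by year (advancing +1, or +2 across a Feb 29):
  2181: Wed  2182: Thu (+1)  2183: Fri (+1)  2184: Sun (+2)  2185: Mon (+1)
  2186: Tue (+1) ✓  2187: Wed (+1)  2188: Fri (+2)  2189: Sat (+1)  2190: Sun (+1)
  2191: Mon (+1)  2192: Wed (+2)  2193: Thu (+1)  2194: Fri (+1)  2195: Sat (+1)
  2196: Mon (+2)  2197: Tue (+1) ✓  2198: Wed (+1)  2199: Thu (+1)  2200: Fri (+1)
  2201: Sat (+1)  2202: Sun (+1)  2203: Mon (+1)  2204: Wed (+2)  2205: Thu (+1)
Tuesday years: 2186, 2197 — 2 in total.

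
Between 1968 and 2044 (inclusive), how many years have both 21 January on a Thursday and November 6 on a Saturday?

Check each year's weekday for 21 January and November 6:
  1968: Sun/Wed  1969: Tue/Thu  1970: Wed/Fri  1971: Thu/Sat ✓  1972: Fri/Mon  1973: Sun/Tue  1974: Mon/Wed  1975: Tue/Thu  1976: Wed/Sat  1977: Fri/Sun  1978: Sat/Mon  1979: Sun/Tue  1980: Mon/Thu  1981: Wed/Fri  …(49 more)…  2031: Tue/Thu  2032: Wed/Sat  2033: Fri/Sun  2034: Sat/Mon  2035: Sun/Tue  2036: Mon/Thu  2037: Wed/Fri  2038: Thu/Sat ✓  2039: Fri/Sun  2040: Sat/Tue  2041: Mon/Wed  2042: Tue/Thu  2043: Wed/Fri  2044: Thu/Sun
Both conditions hold in: 1971, 1982, 1993, 1999, 2010, 2021, 2027, 2038 — 8.

8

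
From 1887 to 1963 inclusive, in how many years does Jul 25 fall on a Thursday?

Track Jul 25's weekday year by year (advancing +1, or +2 across a Feb 29):
  1887: Mon  1888: Wed (+2)  1889: Thu (+1) ✓  1890: Fri (+1)  1891: Sat (+1)
  1892: Mon (+2)  1893: Tue (+1)  1894: Wed (+1)  1895: Thu (+1) ✓  1896: Sat (+2)
  1897: Sun (+1)  1898: Mon (+1)  1899: Tue (+1)  1900: Wed (+1)  … (49 more years) …
  1950: Tue (+1)  1951: Wed (+1)  1952: Fri (+2)  1953: Sat (+1)  1954: Sun (+1)
  1955: Mon (+1)  1956: Wed (+2)  1957: Thu (+1) ✓  1958: Fri (+1)  1959: Sat (+1)
  1960: Mon (+2)  1961: Tue (+1)  1962: Wed (+1)  1963: Thu (+1) ✓
Thursday years: 1889, 1895, 1901, 1907, 1912, 1918, 1929, 1935, 1940, 1946, 1957, 1963 — 12 in total.

12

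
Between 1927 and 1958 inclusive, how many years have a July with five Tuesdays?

July has 31 days; it has five Tuesdays when Tuesday falls among the first (month-length − 28) days — i.e. when July 1 is one of Tuesday/Monday/Sunday.
July 1 by year: 1927:Fri 1928:Sun✓ 1929:Mon✓ 1930:Tue✓ 1931:Wed 1932:Fri 1933:Sat 1934:Sun✓ 1935:Mon✓ 1936:Wed 1937:Thu 1938:Fri 1939:Sat 1940:Mon✓ 1941:Tue✓ 1942:Wed 1943:Thu 1944:Sat 1945:Sun✓ 1946:Mon✓ 1947:Tue✓ 1948:Thu 1949:Fri 1950:Sat 1951:Sun✓ 1952:Tue✓ 1953:Wed 1954:Thu 1955:Fri 1956:Sun✓ 1957:Mon✓ 1958:Tue✓
Years with five Tuesdays: 1928, 1929, 1930, 1934, 1935, 1940, 1941, 1945, 1946, 1947, 1951, 1952, 1956, 1957, 1958 → 15.

15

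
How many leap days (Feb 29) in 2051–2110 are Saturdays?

1

Leap years in 2051–2110: 14 of them.
Feb 29 weekday advances by 5 (mod 7) from one leap year to the next four years later (or differs when a century non-leap intervenes).
Leap-day weekdays: 2052:Thu 2056:Tue 2060:Sun 2064:Fri 2068:Wed 2072:Mon 2076:Sat✓ 2080:Thu 2084:Tue 2088:Sun 2092:Fri 2096:Wed 2104:Fri 2108:Wed
Saturday: 2076 → 1.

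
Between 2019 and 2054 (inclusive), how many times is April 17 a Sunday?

Track April 17's weekday year by year (advancing +1, or +2 across a Feb 29):
  2019: Wed  2020: Fri (+2)  2021: Sat (+1)  2022: Sun (+1) ✓  2023: Mon (+1)
  2024: Wed (+2)  2025: Thu (+1)  2026: Fri (+1)  2027: Sat (+1)  2028: Mon (+2)
  2029: Tue (+1)  2030: Wed (+1)  2031: Thu (+1)  2032: Sat (+2)  … (8 more years) …
  2041: Wed (+1)  2042: Thu (+1)  2043: Fri (+1)  2044: Sun (+2) ✓  2045: Mon (+1)
  2046: Tue (+1)  2047: Wed (+1)  2048: Fri (+2)  2049: Sat (+1)  2050: Sun (+1) ✓
  2051: Mon (+1)  2052: Wed (+2)  2053: Thu (+1)  2054: Fri (+1)
Sunday years: 2022, 2033, 2039, 2044, 2050 — 5 in total.

5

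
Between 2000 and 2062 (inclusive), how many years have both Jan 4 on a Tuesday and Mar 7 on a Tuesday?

3

Check each year's weekday for Jan 4 and Mar 7:
  2000: Tue/Tue ✓  2001: Thu/Wed  2002: Fri/Thu  2003: Sat/Fri  2004: Sun/Sun  2005: Tue/Mon  2006: Wed/Tue  2007: Thu/Wed  2008: Fri/Fri  2009: Sun/Sat  2010: Mon/Sun  2011: Tue/Mon  2012: Wed/Wed  2013: Fri/Thu  …(35 more)…  2049: Mon/Sun  2050: Tue/Mon  2051: Wed/Tue  2052: Thu/Thu  2053: Sat/Fri  2054: Sun/Sat  2055: Mon/Sun  2056: Tue/Tue ✓  2057: Thu/Wed  2058: Fri/Thu  2059: Sat/Fri  2060: Sun/Sun  2061: Tue/Mon  2062: Wed/Tue
Both conditions hold in: 2000, 2028, 2056 — 3.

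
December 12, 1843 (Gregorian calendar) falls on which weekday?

Tuesday

January 1, 1843 is a Sunday.
December 12 is day 346 of the year, i.e. 345 days after Jan 1.
345 mod 7 = 2, so advance 2 weekdays from Sunday: Tuesday.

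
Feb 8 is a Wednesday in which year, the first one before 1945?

From one year to the next, a fixed date's weekday advances by 1, or by 2 when a Feb 29 lies between the two dates.
1945: February 8 is Thursday.
1944: Tuesday (−2)
1943: Monday (−1)
1942: Sunday (−1)
1941: Saturday (−1)
1940: Thursday (−2)
1939: Wednesday (−1)
Feb 8 falls on a Wednesday in 1939.

1939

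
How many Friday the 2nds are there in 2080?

2

Check the 2nd of each month of 2080: Jan 2: Tue, Feb 2: Fri, Mar 2: Sat, Apr 2: Tue, May 2: Thu, Jun 2: Sun, Jul 2: Tue, Aug 2: Fri, Sep 2: Mon, Oct 2: Wed, Nov 2: Sat, Dec 2: Mon.
Friday occurs in February, August — 2 months.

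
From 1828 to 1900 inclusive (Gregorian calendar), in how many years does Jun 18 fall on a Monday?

Track Jun 18's weekday year by year (advancing +1, or +2 across a Feb 29):
  1828: Wed  1829: Thu (+1)  1830: Fri (+1)  1831: Sat (+1)  1832: Mon (+2) ✓
  1833: Tue (+1)  1834: Wed (+1)  1835: Thu (+1)  1836: Sat (+2)  1837: Sun (+1)
  1838: Mon (+1) ✓  1839: Tue (+1)  1840: Thu (+2)  1841: Fri (+1)  … (45 more years) …
  1887: Sat (+1)  1888: Mon (+2) ✓  1889: Tue (+1)  1890: Wed (+1)  1891: Thu (+1)
  1892: Sat (+2)  1893: Sun (+1)  1894: Mon (+1) ✓  1895: Tue (+1)  1896: Thu (+2)
  1897: Fri (+1)  1898: Sat (+1)  1899: Sun (+1)  1900: Mon (+1) ✓
Monday years: 1832, 1838, 1849, 1855, 1860, 1866, 1877, 1883, 1888, 1894, 1900 — 11 in total.

11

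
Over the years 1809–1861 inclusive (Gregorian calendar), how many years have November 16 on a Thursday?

8

Track November 16's weekday year by year (advancing +1, or +2 across a Feb 29):
  1809: Thu ✓  1810: Fri (+1)  1811: Sat (+1)  1812: Mon (+2)  1813: Tue (+1)
  1814: Wed (+1)  1815: Thu (+1) ✓  1816: Sat (+2)  1817: Sun (+1)  1818: Mon (+1)
  1819: Tue (+1)  1820: Thu (+2) ✓  1821: Fri (+1)  1822: Sat (+1)  … (25 more years) …
  1848: Thu (+2) ✓  1849: Fri (+1)  1850: Sat (+1)  1851: Sun (+1)  1852: Tue (+2)
  1853: Wed (+1)  1854: Thu (+1) ✓  1855: Fri (+1)  1856: Sun (+2)  1857: Mon (+1)
  1858: Tue (+1)  1859: Wed (+1)  1860: Fri (+2)  1861: Sat (+1)
Thursday years: 1809, 1815, 1820, 1826, 1837, 1843, 1848, 1854 — 8 in total.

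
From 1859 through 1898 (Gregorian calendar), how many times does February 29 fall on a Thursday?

1

Leap years in 1859–1898: 10 of them.
Feb 29 weekday advances by 5 (mod 7) from one leap year to the next four years later (or differs when a century non-leap intervenes).
Leap-day weekdays: 1860:Wed 1864:Mon 1868:Sat 1872:Thu✓ 1876:Tue 1880:Sun 1884:Fri 1888:Wed 1892:Mon 1896:Sat
Thursday: 1872 → 1.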